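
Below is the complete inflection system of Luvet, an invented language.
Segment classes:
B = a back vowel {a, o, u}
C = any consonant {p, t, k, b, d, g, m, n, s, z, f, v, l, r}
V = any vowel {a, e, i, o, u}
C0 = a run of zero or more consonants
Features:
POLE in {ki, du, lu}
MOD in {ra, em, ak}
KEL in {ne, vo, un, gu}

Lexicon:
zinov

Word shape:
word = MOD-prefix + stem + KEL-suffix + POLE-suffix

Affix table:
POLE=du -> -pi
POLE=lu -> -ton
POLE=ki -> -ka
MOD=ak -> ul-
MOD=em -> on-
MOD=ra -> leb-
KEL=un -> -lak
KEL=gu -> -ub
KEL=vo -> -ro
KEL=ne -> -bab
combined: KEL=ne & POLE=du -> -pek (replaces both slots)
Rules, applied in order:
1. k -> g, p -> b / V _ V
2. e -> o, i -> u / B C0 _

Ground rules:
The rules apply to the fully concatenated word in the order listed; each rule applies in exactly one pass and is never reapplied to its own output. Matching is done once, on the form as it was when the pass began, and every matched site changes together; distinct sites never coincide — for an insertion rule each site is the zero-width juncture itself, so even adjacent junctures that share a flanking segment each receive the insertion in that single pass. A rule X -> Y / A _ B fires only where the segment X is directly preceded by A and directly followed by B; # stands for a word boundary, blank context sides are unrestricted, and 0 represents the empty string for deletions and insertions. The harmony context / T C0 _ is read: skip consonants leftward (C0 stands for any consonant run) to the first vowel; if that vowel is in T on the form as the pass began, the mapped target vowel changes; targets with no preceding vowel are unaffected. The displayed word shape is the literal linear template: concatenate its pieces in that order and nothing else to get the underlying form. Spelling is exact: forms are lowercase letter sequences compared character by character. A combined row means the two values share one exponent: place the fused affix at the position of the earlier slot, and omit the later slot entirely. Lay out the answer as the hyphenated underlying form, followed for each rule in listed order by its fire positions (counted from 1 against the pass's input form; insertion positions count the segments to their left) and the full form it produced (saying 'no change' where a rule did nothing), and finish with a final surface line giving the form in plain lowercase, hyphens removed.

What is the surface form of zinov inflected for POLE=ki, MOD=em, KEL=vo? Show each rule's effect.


underlying: on-zinov-ro-ka
1. k -> g, p -> b / V _ V: fires at position(s) 10: onzinovroga
2. e -> o, i -> u / B C0 _: fires at position(s) 4: onzunovroga
surface: onzunovroga


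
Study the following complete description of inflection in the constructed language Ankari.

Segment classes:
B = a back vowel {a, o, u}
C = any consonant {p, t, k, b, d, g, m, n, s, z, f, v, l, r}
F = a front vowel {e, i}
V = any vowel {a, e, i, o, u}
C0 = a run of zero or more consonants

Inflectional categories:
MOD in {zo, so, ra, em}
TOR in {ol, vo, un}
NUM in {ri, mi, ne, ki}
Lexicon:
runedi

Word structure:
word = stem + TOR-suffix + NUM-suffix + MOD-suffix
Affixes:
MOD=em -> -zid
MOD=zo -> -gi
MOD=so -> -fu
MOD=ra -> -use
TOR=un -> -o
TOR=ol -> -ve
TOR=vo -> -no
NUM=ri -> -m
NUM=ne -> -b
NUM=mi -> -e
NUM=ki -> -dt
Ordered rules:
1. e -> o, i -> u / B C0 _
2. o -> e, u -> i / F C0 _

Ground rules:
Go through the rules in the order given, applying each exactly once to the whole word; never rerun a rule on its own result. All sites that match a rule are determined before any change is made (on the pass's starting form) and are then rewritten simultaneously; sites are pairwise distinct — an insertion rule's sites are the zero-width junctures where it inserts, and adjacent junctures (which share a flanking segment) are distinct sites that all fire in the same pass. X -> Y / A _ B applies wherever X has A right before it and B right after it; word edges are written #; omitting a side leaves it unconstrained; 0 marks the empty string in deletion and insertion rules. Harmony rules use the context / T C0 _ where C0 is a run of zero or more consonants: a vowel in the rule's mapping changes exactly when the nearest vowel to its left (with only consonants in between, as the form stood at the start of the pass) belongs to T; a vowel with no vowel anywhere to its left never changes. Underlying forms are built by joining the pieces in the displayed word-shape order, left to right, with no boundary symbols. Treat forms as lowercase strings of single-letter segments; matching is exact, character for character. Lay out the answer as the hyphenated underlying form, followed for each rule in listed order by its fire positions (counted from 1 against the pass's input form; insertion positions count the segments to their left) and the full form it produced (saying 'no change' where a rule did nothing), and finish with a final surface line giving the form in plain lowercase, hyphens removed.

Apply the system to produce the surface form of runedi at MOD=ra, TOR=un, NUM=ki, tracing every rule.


underlying: runedi-o-dt-use
1. e -> o, i -> u / B C0 _: fires at position(s) 4, 12: runodiodtuso
2. o -> e, u -> i / F C0 _: fires at position(s) 7: runodiedtuso
surface: runodiedtuso


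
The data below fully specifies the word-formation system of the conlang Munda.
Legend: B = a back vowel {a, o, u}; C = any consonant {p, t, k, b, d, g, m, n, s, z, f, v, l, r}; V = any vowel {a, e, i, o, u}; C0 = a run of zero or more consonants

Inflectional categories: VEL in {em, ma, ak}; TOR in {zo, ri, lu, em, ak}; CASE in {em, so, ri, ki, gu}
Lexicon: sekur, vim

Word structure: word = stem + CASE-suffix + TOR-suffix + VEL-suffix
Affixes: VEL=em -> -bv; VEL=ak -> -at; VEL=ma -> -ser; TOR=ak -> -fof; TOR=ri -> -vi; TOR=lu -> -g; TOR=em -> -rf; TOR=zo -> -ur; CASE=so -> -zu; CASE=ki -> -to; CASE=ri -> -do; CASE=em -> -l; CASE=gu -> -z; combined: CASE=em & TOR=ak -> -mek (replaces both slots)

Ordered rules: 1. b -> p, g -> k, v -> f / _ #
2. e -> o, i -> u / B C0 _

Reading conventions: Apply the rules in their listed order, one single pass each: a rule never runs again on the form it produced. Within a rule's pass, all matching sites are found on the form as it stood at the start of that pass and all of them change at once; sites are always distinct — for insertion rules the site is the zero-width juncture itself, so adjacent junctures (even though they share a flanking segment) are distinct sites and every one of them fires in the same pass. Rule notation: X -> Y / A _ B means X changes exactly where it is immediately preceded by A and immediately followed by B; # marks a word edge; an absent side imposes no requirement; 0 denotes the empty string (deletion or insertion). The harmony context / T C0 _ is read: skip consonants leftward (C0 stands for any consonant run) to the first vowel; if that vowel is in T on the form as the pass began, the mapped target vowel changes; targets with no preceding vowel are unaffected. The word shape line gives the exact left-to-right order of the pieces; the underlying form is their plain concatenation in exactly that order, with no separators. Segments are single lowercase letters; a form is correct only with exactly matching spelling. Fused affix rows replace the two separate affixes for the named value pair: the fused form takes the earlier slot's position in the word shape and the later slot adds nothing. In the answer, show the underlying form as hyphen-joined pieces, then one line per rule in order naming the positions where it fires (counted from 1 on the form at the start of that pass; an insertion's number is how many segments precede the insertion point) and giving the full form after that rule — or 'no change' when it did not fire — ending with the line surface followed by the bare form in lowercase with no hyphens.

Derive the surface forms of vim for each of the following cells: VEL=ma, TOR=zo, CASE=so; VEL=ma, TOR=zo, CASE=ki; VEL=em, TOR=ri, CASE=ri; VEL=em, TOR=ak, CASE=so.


cell VEL=ma, TOR=zo, CASE=so:
underlying: vim-zu-ur-ser
1. b -> p, g -> k, v -> f / _ #: no change
2. e -> o, i -> u / B C0 _: fires at position(s) 9: vimzuursor
surface: vimzuursor

cell VEL=ma, TOR=zo, CASE=ki:
underlying: vim-to-ur-ser
1. b -> p, g -> k, v -> f / _ #: no change
2. e -> o, i -> u / B C0 _: fires at position(s) 9: vimtoursor
surface: vimtoursor

cell VEL=em, TOR=ri, CASE=ri:
underlying: vim-do-vi-bv
1. b -> p, g -> k, v -> f / _ #: fires at position(s) 9: vimdovibf
2. e -> o, i -> u / B C0 _: fires at position(s) 7: vimdovubf
surface: vimdovubf

cell VEL=em, TOR=ak, CASE=so:
underlying: vim-zu-fof-bv
1. b -> p, g -> k, v -> f / _ #: fires at position(s) 10: vimzufofbf
2. e -> o, i -> u / B C0 _: no change
surface: vimzufofbf


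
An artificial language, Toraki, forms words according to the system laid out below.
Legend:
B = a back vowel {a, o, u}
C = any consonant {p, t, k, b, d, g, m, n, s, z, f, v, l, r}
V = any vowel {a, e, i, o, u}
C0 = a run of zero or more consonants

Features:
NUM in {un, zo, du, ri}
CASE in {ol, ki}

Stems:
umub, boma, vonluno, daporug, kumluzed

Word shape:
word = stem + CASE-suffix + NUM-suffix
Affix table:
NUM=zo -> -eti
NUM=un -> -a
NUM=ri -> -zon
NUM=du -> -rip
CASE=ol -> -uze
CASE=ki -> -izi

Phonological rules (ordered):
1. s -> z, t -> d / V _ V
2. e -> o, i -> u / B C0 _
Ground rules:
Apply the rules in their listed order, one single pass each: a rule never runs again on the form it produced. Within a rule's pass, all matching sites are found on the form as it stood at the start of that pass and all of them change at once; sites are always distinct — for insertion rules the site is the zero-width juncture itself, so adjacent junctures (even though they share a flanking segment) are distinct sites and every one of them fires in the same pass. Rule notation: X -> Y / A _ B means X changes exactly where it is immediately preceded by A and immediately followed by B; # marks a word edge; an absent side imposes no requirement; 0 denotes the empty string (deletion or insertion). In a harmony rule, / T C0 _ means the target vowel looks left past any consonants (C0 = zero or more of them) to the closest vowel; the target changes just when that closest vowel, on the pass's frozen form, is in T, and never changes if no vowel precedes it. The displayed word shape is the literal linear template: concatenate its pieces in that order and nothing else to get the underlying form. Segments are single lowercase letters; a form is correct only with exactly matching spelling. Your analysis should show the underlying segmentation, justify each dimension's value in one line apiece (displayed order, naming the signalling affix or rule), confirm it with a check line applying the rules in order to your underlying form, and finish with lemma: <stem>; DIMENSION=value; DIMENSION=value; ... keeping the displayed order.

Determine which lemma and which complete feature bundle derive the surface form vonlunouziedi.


underlying: vonluno-izi-eti
NUM=zo - signalled by the affix -eti
CASE=ki - signalled by the affix -izi
check: vonlunoizieti -> vonlunoiziedi -> vonlunouziedi
lemma: vonluno; NUM=zo; CASE=ki


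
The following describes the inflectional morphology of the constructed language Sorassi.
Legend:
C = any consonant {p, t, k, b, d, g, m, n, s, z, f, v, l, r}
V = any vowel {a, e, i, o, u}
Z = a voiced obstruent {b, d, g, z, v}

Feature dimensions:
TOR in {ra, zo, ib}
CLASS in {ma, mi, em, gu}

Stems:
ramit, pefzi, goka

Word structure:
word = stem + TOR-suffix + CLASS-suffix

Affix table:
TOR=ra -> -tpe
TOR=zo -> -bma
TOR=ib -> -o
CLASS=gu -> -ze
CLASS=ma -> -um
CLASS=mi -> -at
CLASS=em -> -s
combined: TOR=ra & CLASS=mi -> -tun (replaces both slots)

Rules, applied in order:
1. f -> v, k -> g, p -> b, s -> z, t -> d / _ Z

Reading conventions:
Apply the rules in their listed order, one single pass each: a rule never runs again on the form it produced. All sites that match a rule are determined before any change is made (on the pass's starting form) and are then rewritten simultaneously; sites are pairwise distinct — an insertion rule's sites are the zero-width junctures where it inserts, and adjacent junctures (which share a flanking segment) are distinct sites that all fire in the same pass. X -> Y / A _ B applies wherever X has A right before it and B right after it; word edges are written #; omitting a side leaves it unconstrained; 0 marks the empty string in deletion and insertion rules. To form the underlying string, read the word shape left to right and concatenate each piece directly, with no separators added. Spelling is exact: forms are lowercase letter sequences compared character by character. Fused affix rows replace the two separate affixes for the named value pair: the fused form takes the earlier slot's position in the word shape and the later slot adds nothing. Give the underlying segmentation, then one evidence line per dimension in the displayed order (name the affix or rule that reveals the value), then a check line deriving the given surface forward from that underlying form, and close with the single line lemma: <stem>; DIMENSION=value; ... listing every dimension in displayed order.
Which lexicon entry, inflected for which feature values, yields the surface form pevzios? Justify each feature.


underlying: pefzi-o-s
TOR=ib - signalled by the affix -o
CLASS=em - signalled by the affix -s
check: pefzios -> pevzios
lemma: pefzi; TOR=ib; CLASS=em


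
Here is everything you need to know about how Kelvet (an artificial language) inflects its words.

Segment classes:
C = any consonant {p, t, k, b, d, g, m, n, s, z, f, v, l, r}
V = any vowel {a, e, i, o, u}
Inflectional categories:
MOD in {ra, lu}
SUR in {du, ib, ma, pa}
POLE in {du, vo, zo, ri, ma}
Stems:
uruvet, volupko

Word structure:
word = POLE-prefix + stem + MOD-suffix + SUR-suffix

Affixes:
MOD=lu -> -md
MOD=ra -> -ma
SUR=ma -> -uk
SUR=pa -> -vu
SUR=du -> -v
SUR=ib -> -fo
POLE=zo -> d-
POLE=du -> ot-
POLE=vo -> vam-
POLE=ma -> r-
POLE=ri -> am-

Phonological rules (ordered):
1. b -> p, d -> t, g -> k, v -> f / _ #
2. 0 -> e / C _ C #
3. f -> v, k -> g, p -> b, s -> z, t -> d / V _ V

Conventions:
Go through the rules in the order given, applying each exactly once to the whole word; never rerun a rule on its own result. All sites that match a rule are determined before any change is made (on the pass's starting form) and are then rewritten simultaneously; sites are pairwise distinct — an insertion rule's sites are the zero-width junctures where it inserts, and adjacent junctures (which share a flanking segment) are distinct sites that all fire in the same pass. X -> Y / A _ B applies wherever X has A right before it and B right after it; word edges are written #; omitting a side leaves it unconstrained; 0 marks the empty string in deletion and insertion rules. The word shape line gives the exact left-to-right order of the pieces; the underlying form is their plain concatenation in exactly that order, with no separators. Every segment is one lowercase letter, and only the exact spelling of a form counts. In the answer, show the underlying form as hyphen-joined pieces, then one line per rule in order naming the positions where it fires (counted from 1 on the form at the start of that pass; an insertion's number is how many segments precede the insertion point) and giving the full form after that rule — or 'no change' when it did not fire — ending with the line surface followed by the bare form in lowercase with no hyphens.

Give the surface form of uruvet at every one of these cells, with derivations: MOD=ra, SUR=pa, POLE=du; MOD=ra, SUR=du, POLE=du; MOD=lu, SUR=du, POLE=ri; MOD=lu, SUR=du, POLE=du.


cell MOD=ra, SUR=pa, POLE=du:
underlying: ot-uruvet-ma-vu
1. b -> p, d -> t, g -> k, v -> f / _ #: no change
2. 0 -> e / C _ C #: no change
3. f -> v, k -> g, p -> b, s -> z, t -> d / V _ V: fires at position(s) 2: oduruvetmavu
surface: oduruvetmavu

cell MOD=ra, SUR=du, POLE=du:
underlying: ot-uruvet-ma-v
1. b -> p, d -> t, g -> k, v -> f / _ #: fires at position(s) 11: oturuvetmaf
2. 0 -> e / C _ C #: no change
3. f -> v, k -> g, p -> b, s -> z, t -> d / V _ V: fires at position(s) 2: oduruvetmaf
surface: oduruvetmaf

cell MOD=lu, SUR=du, POLE=ri:
underlying: am-uruvet-md-v
1. b -> p, d -> t, g -> k, v -> f / _ #: fires at position(s) 11: amuruvetmdf
2. 0 -> e / C _ C #: inserts after position(s) 10: amuruvetmdef
3. f -> v, k -> g, p -> b, s -> z, t -> d / V _ V: no change
surface: amuruvetmdef

cell MOD=lu, SUR=du, POLE=du:
underlying: ot-uruvet-md-v
1. b -> p, d -> t, g -> k, v -> f / _ #: fires at position(s) 11: oturuvetmdf
2. 0 -> e / C _ C #: inserts after position(s) 10: oturuvetmdef
3. f -> v, k -> g, p -> b, s -> z, t -> d / V _ V: fires at position(s) 2: oduruvetmdef
surface: oduruvetmdef


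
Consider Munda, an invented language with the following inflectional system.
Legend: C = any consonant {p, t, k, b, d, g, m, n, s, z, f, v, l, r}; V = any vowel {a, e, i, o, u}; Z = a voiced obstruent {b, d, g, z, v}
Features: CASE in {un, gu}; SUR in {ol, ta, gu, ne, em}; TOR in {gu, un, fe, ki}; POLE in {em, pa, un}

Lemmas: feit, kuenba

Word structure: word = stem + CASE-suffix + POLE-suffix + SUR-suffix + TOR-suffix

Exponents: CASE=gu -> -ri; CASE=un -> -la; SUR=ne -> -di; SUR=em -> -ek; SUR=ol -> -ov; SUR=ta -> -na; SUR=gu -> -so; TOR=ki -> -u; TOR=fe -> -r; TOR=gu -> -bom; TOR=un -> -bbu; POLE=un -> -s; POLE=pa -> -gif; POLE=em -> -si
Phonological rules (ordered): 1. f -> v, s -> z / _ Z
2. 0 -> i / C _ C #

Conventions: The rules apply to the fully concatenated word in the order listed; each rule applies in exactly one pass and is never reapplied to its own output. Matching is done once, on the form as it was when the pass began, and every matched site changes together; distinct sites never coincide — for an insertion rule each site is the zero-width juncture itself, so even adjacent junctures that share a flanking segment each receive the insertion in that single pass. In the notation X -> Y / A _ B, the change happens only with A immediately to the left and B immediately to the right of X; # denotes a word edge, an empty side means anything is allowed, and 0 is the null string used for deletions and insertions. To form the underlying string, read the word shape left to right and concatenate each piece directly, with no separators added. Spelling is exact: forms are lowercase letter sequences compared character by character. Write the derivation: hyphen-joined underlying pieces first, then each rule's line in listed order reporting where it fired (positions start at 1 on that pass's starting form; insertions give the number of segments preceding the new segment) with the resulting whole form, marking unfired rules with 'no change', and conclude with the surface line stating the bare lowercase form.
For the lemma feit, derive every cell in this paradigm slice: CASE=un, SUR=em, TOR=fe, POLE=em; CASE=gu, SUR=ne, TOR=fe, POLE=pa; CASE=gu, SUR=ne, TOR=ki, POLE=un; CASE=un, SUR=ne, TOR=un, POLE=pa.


cell CASE=un, SUR=em, TOR=fe, POLE=em:
underlying: feit-la-si-ek-r
1. f -> v, s -> z / _ Z: no change
2. 0 -> i / C _ C #: inserts after position(s) 10: feitlasiekir
surface: feitlasiekir

cell CASE=gu, SUR=ne, TOR=fe, POLE=pa:
underlying: feit-ri-gif-di-r
1. f -> v, s -> z / _ Z: fires at position(s) 9: feitrigivdir
2. 0 -> i / C _ C #: no change
surface: feitrigivdir

cell CASE=gu, SUR=ne, TOR=ki, POLE=un:
underlying: feit-ri-s-di-u
1. f -> v, s -> z / _ Z: fires at position(s) 7: feitrizdiu
2. 0 -> i / C _ C #: no change
surface: feitrizdiu

cell CASE=un, SUR=ne, TOR=un, POLE=pa:
underlying: feit-la-gif-di-bbu
1. f -> v, s -> z / _ Z: fires at position(s) 9: feitlagivdibbu
2. 0 -> i / C _ C #: no change
surface: feitlagivdibbu


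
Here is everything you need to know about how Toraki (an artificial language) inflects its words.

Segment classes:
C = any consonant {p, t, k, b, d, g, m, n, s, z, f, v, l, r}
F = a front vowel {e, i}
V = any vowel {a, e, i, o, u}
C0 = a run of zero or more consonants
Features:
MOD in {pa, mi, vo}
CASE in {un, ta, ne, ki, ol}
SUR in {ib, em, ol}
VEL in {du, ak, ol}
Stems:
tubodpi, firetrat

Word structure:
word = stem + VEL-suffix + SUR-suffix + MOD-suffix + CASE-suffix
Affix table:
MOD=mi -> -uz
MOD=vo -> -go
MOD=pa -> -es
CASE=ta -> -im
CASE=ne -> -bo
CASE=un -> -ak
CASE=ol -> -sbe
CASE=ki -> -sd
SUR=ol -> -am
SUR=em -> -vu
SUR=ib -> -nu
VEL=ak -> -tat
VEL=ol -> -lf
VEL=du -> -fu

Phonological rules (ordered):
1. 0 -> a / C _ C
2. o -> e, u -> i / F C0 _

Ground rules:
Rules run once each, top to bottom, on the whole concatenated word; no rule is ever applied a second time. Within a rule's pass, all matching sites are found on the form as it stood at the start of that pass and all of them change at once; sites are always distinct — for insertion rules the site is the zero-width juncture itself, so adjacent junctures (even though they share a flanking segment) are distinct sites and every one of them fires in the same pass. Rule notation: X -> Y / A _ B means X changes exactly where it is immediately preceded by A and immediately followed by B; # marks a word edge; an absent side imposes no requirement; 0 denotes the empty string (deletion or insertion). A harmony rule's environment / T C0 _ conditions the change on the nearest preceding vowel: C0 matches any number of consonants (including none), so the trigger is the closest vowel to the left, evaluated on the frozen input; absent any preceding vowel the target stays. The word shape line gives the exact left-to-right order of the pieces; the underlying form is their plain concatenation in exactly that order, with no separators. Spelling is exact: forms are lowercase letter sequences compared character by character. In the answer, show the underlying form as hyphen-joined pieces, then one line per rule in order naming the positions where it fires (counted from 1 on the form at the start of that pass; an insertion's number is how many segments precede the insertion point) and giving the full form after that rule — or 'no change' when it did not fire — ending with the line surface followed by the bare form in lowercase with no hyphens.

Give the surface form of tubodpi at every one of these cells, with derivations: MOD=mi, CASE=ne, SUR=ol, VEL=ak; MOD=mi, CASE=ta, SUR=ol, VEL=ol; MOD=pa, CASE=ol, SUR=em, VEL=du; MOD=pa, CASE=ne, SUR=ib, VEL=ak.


cell MOD=mi, CASE=ne, SUR=ol, VEL=ak:
underlying: tubodpi-tat-am-uz-bo
1. 0 -> a / C _ C: inserts after position(s) 5, 14: tubodapitatamuzabo
2. o -> e, u -> i / F C0 _: no change
surface: tubodapitatamuzabo

cell MOD=mi, CASE=ta, SUR=ol, VEL=ol:
underlying: tubodpi-lf-am-uz-im
1. 0 -> a / C _ C: inserts after position(s) 5, 8: tubodapilafamuzim
2. o -> e, u -> i / F C0 _: no change
surface: tubodapilafamuzim

cell MOD=pa, CASE=ol, SUR=em, VEL=du:
underlying: tubodpi-fu-vu-es-sbe
1. 0 -> a / C _ C: inserts after position(s) 5, 13, 14: tubodapifuvuesasabe
2. o -> e, u -> i / F C0 _: fires at position(s) 10: tubodapifivuesasabe
surface: tubodapifivuesasabe

cell MOD=pa, CASE=ne, SUR=ib, VEL=ak:
underlying: tubodpi-tat-nu-es-bo
1. 0 -> a / C _ C: inserts after position(s) 5, 10, 14: tubodapitatanuesabo
2. o -> e, u -> i / F C0 _: no change
surface: tubodapitatanuesabo


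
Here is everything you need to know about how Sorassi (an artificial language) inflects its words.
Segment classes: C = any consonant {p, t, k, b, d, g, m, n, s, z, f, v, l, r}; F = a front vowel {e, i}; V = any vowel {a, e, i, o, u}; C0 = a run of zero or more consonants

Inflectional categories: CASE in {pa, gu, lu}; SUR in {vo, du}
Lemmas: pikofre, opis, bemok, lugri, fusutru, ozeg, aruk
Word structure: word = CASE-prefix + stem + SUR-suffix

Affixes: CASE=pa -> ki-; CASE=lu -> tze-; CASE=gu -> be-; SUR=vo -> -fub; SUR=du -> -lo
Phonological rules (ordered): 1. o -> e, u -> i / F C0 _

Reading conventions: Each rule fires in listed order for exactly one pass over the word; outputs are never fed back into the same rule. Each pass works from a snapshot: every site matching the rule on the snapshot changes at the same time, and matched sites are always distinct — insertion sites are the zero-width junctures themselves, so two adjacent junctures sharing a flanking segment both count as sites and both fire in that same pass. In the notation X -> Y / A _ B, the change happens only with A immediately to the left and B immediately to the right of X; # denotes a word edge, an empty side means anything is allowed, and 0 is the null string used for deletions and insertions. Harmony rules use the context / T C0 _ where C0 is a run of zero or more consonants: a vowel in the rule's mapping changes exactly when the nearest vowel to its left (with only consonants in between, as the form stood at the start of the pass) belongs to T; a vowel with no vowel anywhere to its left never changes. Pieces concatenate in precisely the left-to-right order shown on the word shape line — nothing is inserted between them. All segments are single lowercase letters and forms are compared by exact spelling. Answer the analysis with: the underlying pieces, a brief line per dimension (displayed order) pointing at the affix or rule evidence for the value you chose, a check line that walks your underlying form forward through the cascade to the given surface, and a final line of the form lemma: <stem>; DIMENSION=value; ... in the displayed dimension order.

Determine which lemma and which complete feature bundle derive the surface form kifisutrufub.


underlying: ki-fusutru-fub
CASE=pa - signalled by the affix ki-
SUR=vo - signalled by the affix -fub
check: kifusutrufub -> kifisutrufub
lemma: fusutru; CASE=pa; SUR=vo


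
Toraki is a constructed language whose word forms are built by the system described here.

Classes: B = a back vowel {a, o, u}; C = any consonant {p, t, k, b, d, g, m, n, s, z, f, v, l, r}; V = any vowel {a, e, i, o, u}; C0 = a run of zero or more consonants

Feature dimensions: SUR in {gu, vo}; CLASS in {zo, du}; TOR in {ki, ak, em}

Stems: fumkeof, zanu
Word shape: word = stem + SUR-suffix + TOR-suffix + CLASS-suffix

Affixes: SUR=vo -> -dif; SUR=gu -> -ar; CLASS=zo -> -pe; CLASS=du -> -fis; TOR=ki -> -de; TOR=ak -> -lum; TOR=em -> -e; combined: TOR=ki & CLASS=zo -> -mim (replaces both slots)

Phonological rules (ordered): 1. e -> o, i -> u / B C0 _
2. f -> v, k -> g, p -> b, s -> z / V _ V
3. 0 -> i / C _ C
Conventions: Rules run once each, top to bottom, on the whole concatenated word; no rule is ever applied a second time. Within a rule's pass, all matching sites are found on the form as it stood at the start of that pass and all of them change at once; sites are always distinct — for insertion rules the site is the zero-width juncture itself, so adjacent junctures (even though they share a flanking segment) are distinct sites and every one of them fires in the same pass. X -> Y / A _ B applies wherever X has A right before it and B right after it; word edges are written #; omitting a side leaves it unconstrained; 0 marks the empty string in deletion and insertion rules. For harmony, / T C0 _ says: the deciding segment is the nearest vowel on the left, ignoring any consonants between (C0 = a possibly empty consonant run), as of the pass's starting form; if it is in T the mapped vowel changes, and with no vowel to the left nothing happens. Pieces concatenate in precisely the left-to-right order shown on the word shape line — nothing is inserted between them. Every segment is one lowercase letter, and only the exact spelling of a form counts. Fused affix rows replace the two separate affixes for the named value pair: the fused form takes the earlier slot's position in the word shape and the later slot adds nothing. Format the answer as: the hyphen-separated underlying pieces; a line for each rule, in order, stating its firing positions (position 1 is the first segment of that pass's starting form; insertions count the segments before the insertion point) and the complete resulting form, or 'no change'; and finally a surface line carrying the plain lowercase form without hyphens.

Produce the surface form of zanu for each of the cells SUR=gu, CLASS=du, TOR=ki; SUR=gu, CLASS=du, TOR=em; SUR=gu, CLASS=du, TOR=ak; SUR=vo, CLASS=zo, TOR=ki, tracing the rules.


cell SUR=gu, CLASS=du, TOR=ki:
underlying: zanu-ar-de-fis
1. e -> o, i -> u / B C0 _: fires at position(s) 8: zanuardofis
2. f -> v, k -> g, p -> b, s -> z / V _ V: fires at position(s) 9: zanuardovis
3. 0 -> i / C _ C: inserts after position(s) 6: zanuaridovis
surface: zanuaridovis

cell SUR=gu, CLASS=du, TOR=em:
underlying: zanu-ar-e-fis
1. e -> o, i -> u / B C0 _: fires at position(s) 7: zanuarofis
2. f -> v, k -> g, p -> b, s -> z / V _ V: fires at position(s) 8: zanuarovis
3. 0 -> i / C _ C: no change
surface: zanuarovis

cell SUR=gu, CLASS=du, TOR=ak:
underlying: zanu-ar-lum-fis
1. e -> o, i -> u / B C0 _: fires at position(s) 11: zanuarlumfus
2. f -> v, k -> g, p -> b, s -> z / V _ V: no change
3. 0 -> i / C _ C: inserts after position(s) 6, 9: zanuarilumifus
surface: zanuarilumifus

cell SUR=vo, CLASS=zo, TOR=ki:
underlying: zanu-dif-mim
1. e -> o, i -> u / B C0 _: fires at position(s) 6: zanudufmim
2. f -> v, k -> g, p -> b, s -> z / V _ V: no change
3. 0 -> i / C _ C: inserts after position(s) 7: zanudufimim
surface: zanudufimim


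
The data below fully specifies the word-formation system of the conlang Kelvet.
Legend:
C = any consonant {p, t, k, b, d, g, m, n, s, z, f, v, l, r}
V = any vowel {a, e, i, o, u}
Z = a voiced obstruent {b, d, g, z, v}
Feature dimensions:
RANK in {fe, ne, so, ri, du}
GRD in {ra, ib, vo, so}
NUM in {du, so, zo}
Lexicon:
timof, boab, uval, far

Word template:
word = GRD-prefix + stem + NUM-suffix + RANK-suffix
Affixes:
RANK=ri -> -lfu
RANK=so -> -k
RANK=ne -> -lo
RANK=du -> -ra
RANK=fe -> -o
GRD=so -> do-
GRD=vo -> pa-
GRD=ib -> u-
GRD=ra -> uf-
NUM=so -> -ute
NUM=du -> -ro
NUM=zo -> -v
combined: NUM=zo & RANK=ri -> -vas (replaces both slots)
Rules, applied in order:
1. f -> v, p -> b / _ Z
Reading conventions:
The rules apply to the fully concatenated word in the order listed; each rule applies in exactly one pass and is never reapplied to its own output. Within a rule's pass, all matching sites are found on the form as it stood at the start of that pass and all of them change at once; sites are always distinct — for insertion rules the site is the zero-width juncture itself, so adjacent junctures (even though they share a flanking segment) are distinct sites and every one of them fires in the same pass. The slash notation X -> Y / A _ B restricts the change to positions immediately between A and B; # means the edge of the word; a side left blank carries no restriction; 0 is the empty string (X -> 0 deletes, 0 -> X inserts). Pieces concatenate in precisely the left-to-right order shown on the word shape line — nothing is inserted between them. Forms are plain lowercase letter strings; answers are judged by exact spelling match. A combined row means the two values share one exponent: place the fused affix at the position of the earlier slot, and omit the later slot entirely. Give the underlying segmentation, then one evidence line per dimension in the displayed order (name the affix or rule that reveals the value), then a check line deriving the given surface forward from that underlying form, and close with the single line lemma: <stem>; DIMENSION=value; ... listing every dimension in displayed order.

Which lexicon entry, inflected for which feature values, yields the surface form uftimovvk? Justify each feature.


underlying: uf-timof-v-k
RANK=so - signalled by the affix -k
GRD=ra - signalled by the affix uf-
NUM=zo - signalled by the affix -v
check: uftimofvk -> uftimovvk
lemma: timof; RANK=so; GRD=ra; NUM=zo


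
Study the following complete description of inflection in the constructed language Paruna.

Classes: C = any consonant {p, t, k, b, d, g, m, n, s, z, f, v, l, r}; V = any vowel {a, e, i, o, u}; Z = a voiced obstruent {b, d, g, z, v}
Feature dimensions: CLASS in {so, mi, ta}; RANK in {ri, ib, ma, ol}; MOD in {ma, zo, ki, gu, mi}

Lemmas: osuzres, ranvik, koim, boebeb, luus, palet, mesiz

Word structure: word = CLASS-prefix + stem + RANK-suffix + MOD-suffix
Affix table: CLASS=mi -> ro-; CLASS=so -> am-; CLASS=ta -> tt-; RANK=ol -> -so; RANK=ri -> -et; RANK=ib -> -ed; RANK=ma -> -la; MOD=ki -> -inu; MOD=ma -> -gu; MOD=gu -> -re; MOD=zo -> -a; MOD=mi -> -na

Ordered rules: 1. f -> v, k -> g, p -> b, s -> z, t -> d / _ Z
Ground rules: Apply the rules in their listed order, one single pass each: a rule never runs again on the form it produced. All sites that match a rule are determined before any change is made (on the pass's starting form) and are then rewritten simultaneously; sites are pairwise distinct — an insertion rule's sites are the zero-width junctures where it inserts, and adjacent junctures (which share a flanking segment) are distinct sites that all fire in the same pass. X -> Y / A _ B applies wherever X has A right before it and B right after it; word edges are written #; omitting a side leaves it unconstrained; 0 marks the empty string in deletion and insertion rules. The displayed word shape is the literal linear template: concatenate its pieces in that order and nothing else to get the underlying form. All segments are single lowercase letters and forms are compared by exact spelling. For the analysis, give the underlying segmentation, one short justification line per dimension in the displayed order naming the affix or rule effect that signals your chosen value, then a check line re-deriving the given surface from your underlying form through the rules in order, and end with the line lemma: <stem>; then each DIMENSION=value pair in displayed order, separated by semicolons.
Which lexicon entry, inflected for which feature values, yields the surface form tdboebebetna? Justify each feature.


underlying: tt-boebeb-et-na
CLASS=ta - signalled by the affix tt-
RANK=ri - signalled by the affix -et
MOD=mi - signalled by the affix -na
check: ttboebebetna -> tdboebebetna
lemma: boebeb; CLASS=ta; RANK=ri; MOD=mi


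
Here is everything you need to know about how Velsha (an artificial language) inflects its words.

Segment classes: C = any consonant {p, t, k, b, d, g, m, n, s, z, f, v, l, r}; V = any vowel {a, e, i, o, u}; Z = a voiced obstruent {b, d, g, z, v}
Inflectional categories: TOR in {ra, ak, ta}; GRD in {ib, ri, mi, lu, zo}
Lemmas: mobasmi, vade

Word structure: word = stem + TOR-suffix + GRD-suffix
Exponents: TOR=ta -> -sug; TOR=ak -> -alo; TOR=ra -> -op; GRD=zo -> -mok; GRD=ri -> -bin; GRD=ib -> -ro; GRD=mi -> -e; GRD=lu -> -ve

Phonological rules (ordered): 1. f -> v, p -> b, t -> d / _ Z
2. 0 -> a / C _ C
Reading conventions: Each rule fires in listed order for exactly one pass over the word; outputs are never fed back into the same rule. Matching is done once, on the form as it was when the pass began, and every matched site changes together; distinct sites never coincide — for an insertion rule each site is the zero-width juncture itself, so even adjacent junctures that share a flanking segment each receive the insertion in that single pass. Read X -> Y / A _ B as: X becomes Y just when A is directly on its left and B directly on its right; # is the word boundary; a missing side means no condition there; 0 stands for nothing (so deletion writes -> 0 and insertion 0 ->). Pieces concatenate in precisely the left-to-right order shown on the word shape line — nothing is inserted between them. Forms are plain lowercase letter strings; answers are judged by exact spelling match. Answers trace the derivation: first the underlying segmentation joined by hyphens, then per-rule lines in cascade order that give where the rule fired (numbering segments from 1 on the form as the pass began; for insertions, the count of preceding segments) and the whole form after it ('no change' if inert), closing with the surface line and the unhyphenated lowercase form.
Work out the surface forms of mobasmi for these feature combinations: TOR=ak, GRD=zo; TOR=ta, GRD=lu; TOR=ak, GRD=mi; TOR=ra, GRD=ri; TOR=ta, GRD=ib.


cell TOR=ak, GRD=zo:
underlying: mobasmi-alo-mok
1. f -> v, p -> b, t -> d / _ Z: no change
2. 0 -> a / C _ C: inserts after position(s) 5: mobasamialomok
surface: mobasamialomok

cell TOR=ta, GRD=lu:
underlying: mobasmi-sug-ve
1. f -> v, p -> b, t -> d / _ Z: no change
2. 0 -> a / C _ C: inserts after position(s) 5, 10: mobasamisugave
surface: mobasamisugave

cell TOR=ak, GRD=mi:
underlying: mobasmi-alo-e
1. f -> v, p -> b, t -> d / _ Z: no change
2. 0 -> a / C _ C: inserts after position(s) 5: mobasamialoe
surface: mobasamialoe

cell TOR=ra, GRD=ri:
underlying: mobasmi-op-bin
1. f -> v, p -> b, t -> d / _ Z: fires at position(s) 9: mobasmiobbin
2. 0 -> a / C _ C: inserts after position(s) 5, 9: mobasamiobabin
surface: mobasamiobabin

cell TOR=ta, GRD=ib:
underlying: mobasmi-sug-ro
1. f -> v, p -> b, t -> d / _ Z: no change
2. 0 -> a / C _ C: inserts after position(s) 5, 10: mobasamisugaro
surface: mobasamisugaro


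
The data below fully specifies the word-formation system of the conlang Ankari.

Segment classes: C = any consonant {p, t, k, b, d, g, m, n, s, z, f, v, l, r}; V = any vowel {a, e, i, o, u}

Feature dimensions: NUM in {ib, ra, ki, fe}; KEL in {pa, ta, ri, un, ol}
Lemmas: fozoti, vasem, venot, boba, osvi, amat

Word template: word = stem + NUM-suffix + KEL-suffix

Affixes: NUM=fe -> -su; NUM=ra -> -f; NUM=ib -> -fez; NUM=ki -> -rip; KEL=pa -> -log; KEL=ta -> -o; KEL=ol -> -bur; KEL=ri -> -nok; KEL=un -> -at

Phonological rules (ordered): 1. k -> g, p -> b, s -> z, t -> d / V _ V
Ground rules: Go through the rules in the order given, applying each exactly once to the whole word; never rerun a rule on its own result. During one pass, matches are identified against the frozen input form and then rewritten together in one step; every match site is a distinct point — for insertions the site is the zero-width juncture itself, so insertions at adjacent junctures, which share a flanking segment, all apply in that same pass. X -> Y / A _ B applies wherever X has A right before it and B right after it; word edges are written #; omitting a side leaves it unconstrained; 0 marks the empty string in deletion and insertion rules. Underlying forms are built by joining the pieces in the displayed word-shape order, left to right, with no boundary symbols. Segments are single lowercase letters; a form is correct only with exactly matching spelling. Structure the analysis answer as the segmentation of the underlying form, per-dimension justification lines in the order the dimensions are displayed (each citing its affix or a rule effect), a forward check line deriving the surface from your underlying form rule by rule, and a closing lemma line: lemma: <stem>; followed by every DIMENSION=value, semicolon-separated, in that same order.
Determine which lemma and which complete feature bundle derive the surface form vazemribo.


underlying: vasem-rip-o
NUM=ki - signalled by the affix -rip
KEL=ta - signalled by the affix -o
check: vasemripo -> vazemribo
lemma: vasem; NUM=ki; KEL=ta


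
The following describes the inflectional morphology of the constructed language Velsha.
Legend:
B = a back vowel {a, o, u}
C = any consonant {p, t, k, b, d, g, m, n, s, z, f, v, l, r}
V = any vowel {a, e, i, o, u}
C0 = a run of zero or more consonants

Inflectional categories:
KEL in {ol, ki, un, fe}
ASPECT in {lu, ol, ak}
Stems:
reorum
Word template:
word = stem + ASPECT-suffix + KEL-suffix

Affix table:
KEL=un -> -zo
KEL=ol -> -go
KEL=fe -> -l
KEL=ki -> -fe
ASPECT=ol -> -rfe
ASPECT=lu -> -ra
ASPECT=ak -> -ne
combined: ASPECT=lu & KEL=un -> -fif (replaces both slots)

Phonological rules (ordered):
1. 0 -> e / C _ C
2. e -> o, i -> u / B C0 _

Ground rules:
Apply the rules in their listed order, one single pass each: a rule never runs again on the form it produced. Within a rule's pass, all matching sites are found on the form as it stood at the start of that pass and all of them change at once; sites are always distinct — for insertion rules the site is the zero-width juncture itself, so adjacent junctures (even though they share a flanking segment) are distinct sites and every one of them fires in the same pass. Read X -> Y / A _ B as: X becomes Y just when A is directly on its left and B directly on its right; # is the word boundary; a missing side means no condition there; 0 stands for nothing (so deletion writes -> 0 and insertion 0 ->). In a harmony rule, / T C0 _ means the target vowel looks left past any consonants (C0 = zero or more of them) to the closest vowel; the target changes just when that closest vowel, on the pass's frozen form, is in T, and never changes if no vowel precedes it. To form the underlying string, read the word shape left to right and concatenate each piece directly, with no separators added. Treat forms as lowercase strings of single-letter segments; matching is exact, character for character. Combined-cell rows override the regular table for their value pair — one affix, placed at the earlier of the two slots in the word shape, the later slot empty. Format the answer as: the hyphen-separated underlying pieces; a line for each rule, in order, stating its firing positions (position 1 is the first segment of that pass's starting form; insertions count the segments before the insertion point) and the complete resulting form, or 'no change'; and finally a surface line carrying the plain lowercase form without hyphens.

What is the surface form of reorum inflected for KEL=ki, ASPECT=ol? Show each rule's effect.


underlying: reorum-rfe-fe
1. 0 -> e / C _ C: inserts after position(s) 6, 7: reorumerefefe
2. e -> o, i -> u / B C0 _: fires at position(s) 7: reorumorefefe
surface: reorumorefefe
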